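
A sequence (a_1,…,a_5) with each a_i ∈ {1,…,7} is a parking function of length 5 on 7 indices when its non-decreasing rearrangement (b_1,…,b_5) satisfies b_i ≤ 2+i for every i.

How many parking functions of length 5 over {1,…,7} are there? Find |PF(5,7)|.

12288

#PF = (8−5)·8^(5−1) = 3×4096 = 12288 [KW]
One tuple (4,3,1,2,4) → sorted (1,2,3,4,4): b_i ≤ 2+i ∀i, a PF.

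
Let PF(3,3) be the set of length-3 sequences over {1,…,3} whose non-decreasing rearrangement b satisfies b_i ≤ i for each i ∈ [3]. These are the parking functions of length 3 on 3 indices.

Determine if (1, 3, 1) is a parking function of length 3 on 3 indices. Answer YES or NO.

Order a: b = (1, 1, 3).
  b_1=1 ≤ 1
  b_2=1 ≤ 2
  b_3=3 ≤ 3
All bounds hold ⇒ YES

YES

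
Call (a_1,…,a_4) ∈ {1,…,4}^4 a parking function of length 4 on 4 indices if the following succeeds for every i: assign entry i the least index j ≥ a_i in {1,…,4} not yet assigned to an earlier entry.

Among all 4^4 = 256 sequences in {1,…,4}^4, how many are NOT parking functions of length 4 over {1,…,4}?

131

Count = (4+1−4)·(4+1)^{4−1} = 1 · 125 = 125 (Pollak)
One tuple (4,4,1,1) → sorted (1,1,4,4): b_3=4>3, not a PF.
4^4 − 125 = 256 − 125 = 131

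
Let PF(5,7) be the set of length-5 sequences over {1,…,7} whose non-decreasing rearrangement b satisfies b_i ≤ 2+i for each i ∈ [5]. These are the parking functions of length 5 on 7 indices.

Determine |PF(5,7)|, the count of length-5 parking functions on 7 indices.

|PF| = (8−5)·8^(5−1) = 3·4096 = 12288 (Konheim–Weiss)
E.g. (5,2,1,6,6) → sorted (1,2,5,6,6): b_i ≤ 2+i ∀i, a PF.

12288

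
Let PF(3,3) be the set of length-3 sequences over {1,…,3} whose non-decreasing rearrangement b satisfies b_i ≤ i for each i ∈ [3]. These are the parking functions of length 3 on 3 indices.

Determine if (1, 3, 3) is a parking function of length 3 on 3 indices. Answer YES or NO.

NO

Sorted: b = (1, 3, 3).
  b_1=1 ≤ 1
  b_2=3 > 2
  fails at i=2 ⇒ NO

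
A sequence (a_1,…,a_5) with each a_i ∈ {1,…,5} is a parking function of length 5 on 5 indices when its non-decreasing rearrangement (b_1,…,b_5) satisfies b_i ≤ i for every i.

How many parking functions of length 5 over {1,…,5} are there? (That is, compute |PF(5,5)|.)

1296

Count = (5+1−5)·(5+1)^{5−1} = 1 · 1296 = 1296 [KW]
Example (5,2,1,3,1) → sorted (1,1,2,3,5): b_i ≤ i ∀i, a PF.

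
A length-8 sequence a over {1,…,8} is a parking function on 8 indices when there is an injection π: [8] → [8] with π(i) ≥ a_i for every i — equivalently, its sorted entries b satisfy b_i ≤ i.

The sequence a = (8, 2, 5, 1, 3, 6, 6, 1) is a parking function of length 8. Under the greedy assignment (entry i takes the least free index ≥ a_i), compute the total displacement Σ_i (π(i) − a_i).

4

Σπ = 8·9/2 = 36 (π permutes [8]); Σa = 8+2+5+1+3+6+6+1 = 32; disp = 36−32 = 4.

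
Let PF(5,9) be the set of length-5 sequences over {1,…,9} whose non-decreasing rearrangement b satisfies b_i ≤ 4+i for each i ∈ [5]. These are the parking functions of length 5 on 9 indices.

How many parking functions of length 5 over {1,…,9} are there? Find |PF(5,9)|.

|PF(5,9)| = (9+1−5)·(9+1)^{5−1} = 5 · 10000 = 50000
One tuple (8,3,7,9,2) → sorted (2,3,7,8,9): b_i ≤ 4+i ∀i, a PF.

50000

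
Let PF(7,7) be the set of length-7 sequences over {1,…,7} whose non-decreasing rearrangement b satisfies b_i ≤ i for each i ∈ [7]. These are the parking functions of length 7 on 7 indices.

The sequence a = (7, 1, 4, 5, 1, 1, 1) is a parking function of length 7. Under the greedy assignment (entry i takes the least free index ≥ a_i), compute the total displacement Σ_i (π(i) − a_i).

Σπ(i) = 1+…+7 = 28; Σa = 7+1+4+5+1+1+1 = 20; disp = 28−20 = 8.

8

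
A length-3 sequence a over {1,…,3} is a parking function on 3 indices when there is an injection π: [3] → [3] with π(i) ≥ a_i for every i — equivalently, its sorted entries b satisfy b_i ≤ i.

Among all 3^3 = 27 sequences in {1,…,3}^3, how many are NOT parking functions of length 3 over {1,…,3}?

|PF(3,3)| = (3−3+1)·(3+1)^(3−1) = 1·16 = 16 (Konheim–Weiss)
One tuple (3,2,3) → sorted (2,3,3): b_1=2>1, not a PF.
So 27 − 16 = 11 fail.

11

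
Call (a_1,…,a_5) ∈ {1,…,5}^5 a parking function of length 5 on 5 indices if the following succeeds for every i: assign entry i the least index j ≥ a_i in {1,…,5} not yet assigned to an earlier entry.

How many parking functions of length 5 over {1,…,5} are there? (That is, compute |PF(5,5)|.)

1296

Count = (5+1−5)·(5+1)^{5−1} = 1·1296 = 1296 [KW]
E.g. (5,1,4,1,1) → sorted (1,1,1,4,5): b_i ≤ i ∀i, a PF.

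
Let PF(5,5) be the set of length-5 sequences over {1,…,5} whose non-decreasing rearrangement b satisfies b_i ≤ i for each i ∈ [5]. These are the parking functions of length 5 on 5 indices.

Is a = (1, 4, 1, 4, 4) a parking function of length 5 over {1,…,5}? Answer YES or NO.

Sorted: b = (1, 1, 4, 4, 4).
  b_1=1 ≤ 1
  b_2=1 ≤ 2
  b_3=4 > 3
  fails at i=3 ⇒ NO

NO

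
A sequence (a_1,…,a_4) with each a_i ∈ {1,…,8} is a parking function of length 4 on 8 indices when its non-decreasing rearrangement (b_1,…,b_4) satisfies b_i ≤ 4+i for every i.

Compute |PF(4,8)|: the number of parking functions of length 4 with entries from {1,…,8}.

#PF = 5·9^3 = 5·729 = 3645 (Konheim–Weiss)
One tuple (1,1,1,3) → sorted (1,1,1,3): b_i ≤ 4+i ∀i, a PF.

3645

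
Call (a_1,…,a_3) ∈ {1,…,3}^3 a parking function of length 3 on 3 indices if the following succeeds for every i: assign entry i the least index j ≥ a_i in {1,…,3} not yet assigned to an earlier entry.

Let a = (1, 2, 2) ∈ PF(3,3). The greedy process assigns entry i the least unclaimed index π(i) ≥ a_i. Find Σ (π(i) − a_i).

Σπ = 3·4/2 = 6 (π permutes [3]); Σa = 1+2+2 = 5; disp = 6−5 = 1.

1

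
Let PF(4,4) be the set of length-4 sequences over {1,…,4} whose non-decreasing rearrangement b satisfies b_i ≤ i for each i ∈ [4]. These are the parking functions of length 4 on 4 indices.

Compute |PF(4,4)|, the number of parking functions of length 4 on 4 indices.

125

|PF(4,4)| = (4+1−4)·(4+1)^{4−1} = 1·125 = 125 [KW]
Check (2,3,1,1) → sorted (1,1,2,3): b_i ≤ i ∀i, a PF.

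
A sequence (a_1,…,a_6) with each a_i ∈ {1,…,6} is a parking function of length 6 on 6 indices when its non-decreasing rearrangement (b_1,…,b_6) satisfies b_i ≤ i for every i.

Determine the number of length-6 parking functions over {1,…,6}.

|PF| = (6−6+1)·(6+1)^(6−1) = 1 · 16807 = 16807
Check (2,1,2,1,5,1) → sorted (1,1,1,2,2,5): b_i ≤ i ∀i, a PF.

16807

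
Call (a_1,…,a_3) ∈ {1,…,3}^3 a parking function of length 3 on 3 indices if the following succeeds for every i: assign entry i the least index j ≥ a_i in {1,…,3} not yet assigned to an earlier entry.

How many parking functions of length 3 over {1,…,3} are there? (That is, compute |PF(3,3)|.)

Count = (3−3+1)·(3+1)^(3−1) = 1 · 16 = 16 (Pollak)
One tuple (3,1,2) → sorted (1,2,3): b_i ≤ i ∀i, a PF.

16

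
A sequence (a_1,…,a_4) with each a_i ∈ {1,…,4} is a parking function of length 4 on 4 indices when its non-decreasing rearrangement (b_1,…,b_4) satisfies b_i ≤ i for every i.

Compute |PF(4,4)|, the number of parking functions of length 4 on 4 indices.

125

|PF(4,4)| = (5−4)·5^(4−1) = 1·125 = 125 [KW]
Check (4,3,1,1) → sorted (1,1,3,4): b_i ≤ i ∀i, a PF.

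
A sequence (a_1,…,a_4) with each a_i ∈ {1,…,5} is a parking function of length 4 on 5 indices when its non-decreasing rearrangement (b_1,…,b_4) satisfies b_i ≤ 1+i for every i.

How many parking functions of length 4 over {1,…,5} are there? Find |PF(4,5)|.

|PF(4,5)| = (5+1−4)·(5+1)^{4−1} = 2 · 216 = 432
E.g. (4,1,1,4) → sorted (1,1,4,4): b_i ≤ 1+i ∀i, a PF.

432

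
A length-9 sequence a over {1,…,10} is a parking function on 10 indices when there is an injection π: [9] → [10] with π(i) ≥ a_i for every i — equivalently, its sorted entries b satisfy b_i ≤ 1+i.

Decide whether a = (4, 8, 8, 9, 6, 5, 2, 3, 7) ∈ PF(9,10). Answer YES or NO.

YES

Order a: b = (2, 3, 4, 5, 6, 7, 8, 8, 9).
  b_1=2 ≤ 2
  b_2=3 ≤ 3
  b_3=4 ≤ 4
  b_4=5 ≤ 5
  b_5=6 ≤ 6
  b_6=7 ≤ 7
  b_7=8 ≤ 8
  b_8=8 ≤ 9
  b_9=9 ≤ 10
All bounds hold ⇒ YES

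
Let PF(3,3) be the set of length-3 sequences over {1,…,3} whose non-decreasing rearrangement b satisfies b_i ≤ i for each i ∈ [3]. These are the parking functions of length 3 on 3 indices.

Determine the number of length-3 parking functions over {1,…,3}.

Count = 1·4^2 = 1 · 16 = 16 [KW]
Check (2,2,1) → sorted (1,2,2): b_i ≤ i ∀i, a PF.

16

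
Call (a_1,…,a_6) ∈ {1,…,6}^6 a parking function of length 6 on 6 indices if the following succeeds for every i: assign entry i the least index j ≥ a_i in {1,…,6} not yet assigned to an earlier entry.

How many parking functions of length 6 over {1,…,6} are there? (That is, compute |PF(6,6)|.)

16807

#PF = (7−6)·7^(6−1) = 1 · 16807 = 16807 (Pollak)
One tuple (4,3,1,2,5,2) → sorted (1,2,2,3,4,5): b_i ≤ i ∀i, a PF.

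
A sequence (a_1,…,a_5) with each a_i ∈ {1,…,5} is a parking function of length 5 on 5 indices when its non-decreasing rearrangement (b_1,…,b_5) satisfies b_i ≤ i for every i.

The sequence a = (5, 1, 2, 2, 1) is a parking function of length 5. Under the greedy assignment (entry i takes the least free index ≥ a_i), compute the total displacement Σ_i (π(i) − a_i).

Σπ = 15 ({1..5} each once); Σa = 5+1+2+2+1 = 11; disp = 15−11 = 4.

4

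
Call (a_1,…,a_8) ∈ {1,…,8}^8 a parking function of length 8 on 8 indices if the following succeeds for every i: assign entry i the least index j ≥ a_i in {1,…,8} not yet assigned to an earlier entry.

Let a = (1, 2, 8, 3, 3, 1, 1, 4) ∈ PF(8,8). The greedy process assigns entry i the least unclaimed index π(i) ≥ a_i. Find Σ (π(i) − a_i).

13

Σπ = 8·9/2 = 36 (π permutes [8]); Σa = 1+2+8+3+3+1+1+4 = 23; disp = 36−23 = 13.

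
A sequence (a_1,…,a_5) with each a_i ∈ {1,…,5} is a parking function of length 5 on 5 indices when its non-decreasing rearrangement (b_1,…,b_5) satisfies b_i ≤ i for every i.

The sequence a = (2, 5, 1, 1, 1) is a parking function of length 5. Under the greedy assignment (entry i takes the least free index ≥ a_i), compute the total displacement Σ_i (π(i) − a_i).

Σπ(i) = 1+…+5 = 15; Σa = 2+5+1+1+1 = 10; disp = 15−10 = 5.

5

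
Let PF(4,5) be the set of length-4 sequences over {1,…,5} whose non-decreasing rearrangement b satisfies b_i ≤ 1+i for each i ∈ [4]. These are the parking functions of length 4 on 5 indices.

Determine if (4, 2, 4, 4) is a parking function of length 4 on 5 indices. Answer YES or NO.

Order a: b = (2, 4, 4, 4).
  b_1=2 ≤ 2
  b_2=4 > 3
  fails at i=2 ⇒ NO

NO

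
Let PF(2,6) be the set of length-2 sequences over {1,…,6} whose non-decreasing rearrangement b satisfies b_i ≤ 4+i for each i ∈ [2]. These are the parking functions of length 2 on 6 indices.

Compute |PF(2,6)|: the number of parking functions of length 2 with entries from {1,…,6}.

#PF = 5·7^1 = 5×7 = 35 [KW]
Check (4,3) → sorted (3,4): b_i ≤ 4+i ∀i, a PF.

35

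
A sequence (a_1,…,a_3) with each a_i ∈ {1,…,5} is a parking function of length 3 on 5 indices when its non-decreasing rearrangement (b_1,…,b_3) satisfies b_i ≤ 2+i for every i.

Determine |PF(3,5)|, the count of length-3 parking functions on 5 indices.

Count = (6−3)·6^(3−1) = 3 · 36 = 108 [KW]
Check (3,1,4) → sorted (1,3,4): b_i ≤ 2+i ∀i, a PF.

108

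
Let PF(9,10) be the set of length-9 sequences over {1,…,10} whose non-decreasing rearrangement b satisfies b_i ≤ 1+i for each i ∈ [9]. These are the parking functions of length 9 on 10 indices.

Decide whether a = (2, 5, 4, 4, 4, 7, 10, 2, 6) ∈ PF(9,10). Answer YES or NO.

Order a: b = (2, 2, 4, 4, 4, 5, 6, 7, 10).
  b_1=2 ≤ 2
  b_2=2 ≤ 3
  b_3=4 ≤ 4
  b_4=4 ≤ 5
  b_5=4 ≤ 6
  b_6=5 ≤ 7
  b_7=6 ≤ 8
  b_8=7 ≤ 9
  b_9=10 ≤ 10
All bounds hold ⇒ YES

YES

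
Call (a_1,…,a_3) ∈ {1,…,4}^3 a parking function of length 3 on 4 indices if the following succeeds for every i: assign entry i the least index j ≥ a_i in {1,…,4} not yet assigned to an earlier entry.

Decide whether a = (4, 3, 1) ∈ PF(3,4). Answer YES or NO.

YES

Sorted: b = (1, 3, 4).
  b_1=1 ≤ 2
  b_2=3 ≤ 3
  b_3=4 ≤ 4
All bounds hold ⇒ YES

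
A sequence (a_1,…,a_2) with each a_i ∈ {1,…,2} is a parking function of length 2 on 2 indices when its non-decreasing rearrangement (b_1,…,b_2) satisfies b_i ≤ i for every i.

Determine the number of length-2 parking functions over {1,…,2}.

Count = (2+1−2)·(2+1)^{2−1} = 1·3 = 3
One tuple (2,1) → sorted (1,2): b_i ≤ i ∀i, a PF.

3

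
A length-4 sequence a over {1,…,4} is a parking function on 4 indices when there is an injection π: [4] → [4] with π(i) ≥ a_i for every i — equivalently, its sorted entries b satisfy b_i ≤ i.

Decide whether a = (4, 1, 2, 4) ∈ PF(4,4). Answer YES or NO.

Sorted: b = (1, 2, 4, 4).
  b_1=1 ≤ 1
  b_2=2 ≤ 2
  b_3=4 > 3
  fails at i=3 ⇒ NO

NO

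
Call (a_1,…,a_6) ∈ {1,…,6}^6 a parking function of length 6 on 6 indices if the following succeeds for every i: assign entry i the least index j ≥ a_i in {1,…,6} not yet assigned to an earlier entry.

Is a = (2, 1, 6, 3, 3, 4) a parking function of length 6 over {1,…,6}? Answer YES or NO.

Sorted: b = (1, 2, 3, 3, 4, 6).
  b_1=1 ≤ 1
  b_2=2 ≤ 2
  b_3=3 ≤ 3
  b_4=3 ≤ 4
  b_5=4 ≤ 5
  b_6=6 ≤ 6
All bounds hold ⇒ YES

YES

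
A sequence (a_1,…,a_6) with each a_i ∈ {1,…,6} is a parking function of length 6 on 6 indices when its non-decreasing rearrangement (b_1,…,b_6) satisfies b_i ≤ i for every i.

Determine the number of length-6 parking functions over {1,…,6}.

|PF(6,6)| = 1·7^5 = 1·16807 = 16807 [KW]
E.g. (5,4,1,3,2,2) → sorted (1,2,2,3,4,5): b_i ≤ i ∀i, a PF.

16807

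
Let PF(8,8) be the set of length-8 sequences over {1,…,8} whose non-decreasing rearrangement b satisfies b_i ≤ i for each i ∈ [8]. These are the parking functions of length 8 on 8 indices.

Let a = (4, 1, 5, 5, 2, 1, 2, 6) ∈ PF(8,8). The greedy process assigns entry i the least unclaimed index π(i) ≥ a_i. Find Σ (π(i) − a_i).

Σπ = 36 ({1..8} each once); Σa = 4+1+5+5+2+1+2+6 = 26; disp = 36−26 = 10.

10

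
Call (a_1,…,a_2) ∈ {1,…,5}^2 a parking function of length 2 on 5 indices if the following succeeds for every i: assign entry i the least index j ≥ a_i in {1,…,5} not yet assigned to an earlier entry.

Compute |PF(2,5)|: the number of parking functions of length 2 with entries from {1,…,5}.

24

#PF = (6−2)·6^(2−1) = 4×6 = 24 (Konheim–Weiss)
E.g. (2,5) → sorted (2,5): b_i ≤ 3+i ∀i, a PF.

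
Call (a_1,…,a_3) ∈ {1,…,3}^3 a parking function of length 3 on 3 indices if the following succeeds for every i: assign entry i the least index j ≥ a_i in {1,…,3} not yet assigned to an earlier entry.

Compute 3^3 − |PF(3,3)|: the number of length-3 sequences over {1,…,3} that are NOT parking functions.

11

Count = (4−3)·4^(3−1) = 1·16 = 16 [KW]
One tuple (3,2,3) → sorted (2,3,3): b_1=2>1, not a PF.
So 27 − 16 = 11 fail.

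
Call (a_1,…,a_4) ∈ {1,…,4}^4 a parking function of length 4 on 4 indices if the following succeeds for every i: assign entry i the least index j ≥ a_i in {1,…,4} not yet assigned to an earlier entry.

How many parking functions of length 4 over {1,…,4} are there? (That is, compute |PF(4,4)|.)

|PF(4,4)| = (4−4+1)·(4+1)^(4−1) = 1·125 = 125
E.g. (1,4,2,1) → sorted (1,1,2,4): b_i ≤ i ∀i, a PF.

125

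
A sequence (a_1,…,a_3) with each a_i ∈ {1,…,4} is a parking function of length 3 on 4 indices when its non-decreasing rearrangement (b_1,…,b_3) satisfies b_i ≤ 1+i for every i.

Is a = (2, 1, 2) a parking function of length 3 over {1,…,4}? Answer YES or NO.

Order a: b = (1, 2, 2).
  b_1=1 ≤ 2
  b_2=2 ≤ 3
  b_3=2 ≤ 4
All bounds hold ⇒ YES

YES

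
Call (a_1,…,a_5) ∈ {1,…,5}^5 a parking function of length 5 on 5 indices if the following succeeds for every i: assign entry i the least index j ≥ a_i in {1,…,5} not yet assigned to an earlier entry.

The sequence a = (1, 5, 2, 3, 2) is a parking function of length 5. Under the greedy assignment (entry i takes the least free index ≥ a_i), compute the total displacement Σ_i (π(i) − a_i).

2

Σπ = 5·6/2 = 15 (π permutes [5]); Σa = 1+5+2+3+2 = 13; disp = 15−13 = 2.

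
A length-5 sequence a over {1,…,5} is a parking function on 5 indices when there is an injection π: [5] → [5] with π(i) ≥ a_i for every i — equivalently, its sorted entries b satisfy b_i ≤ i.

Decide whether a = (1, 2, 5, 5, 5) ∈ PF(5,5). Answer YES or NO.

NO

Sorted: b = (1, 2, 5, 5, 5).
  b_1=1 ≤ 1
  b_2=2 ≤ 2
  b_3=5 > 3
  fails at i=3 ⇒ NO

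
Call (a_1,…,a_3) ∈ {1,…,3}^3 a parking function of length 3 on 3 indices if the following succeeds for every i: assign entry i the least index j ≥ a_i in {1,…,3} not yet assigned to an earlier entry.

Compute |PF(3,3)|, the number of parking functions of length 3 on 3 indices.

16

|PF| = 1·4^2 = 1×16 = 16 (Konheim–Weiss)
Check (2,1,3) → sorted (1,2,3): b_i ≤ i ∀i, a PF.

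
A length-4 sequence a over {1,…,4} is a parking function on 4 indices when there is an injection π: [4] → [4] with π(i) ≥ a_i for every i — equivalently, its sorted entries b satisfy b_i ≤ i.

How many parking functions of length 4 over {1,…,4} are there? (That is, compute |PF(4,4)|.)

|PF| = (4+1−4)·(4+1)^{4−1} = 1×125 = 125 (Konheim–Weiss)
Check (1,2,3,4) → sorted (1,2,3,4): b_i ≤ i ∀i, a PF.

125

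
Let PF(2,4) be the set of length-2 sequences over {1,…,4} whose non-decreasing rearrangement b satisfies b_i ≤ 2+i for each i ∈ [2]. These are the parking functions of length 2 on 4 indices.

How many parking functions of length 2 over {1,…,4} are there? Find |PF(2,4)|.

Count = (4−2+1)·(4+1)^(2−1) = 3·5 = 15 (Pollak)
One tuple (2,2) → sorted (2,2): b_i ≤ 2+i ∀i, a PF.

15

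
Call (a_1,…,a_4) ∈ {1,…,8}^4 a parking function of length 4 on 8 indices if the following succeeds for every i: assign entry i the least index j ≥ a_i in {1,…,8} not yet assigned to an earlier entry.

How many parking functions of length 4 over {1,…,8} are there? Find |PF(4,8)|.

3645

#PF = (8+1−4)·(8+1)^{4−1} = 5 · 729 = 3645 (Pollak)
Check (2,2,7,5) → sorted (2,2,5,7): b_i ≤ 4+i ∀i, a PF.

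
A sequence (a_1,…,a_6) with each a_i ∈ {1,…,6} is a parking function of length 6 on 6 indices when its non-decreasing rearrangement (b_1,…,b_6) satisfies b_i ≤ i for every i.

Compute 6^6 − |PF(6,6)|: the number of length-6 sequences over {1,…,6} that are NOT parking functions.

29849

Count = (7−6)·7^(6−1) = 1×16807 = 16807
E.g. (6,3,6,4,6,5) → sorted (3,4,5,6,6,6): b_1=3>1, not a PF.
So 46656 − 16807 = 29849 fail.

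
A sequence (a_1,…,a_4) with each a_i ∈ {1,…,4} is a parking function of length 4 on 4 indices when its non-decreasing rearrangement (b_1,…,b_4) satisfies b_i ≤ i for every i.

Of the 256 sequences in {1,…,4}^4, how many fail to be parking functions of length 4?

131

Count = 1·5^3 = 1·125 = 125
Check (4,2,3,3) → sorted (2,3,3,4): b_1=2>1, not a PF.
Total 256; non-PF = 256−125 = 131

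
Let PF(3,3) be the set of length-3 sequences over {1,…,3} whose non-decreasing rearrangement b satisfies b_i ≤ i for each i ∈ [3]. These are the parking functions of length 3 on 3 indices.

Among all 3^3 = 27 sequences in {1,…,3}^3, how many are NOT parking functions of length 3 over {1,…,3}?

Count = 1·4^2 = 1·16 = 16
Check (2,3,3) → sorted (2,3,3): b_1=2>1, not a PF.
3^3 − 16 = 27 − 16 = 11

11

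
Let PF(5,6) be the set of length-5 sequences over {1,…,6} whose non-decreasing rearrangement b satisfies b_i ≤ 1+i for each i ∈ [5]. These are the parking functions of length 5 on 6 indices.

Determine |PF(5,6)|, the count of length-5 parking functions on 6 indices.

4802

#PF = 2·7^4 = 2×2401 = 4802
E.g. (4,2,2,4,6) → sorted (2,2,4,4,6): b_i ≤ 1+i ∀i, a PF.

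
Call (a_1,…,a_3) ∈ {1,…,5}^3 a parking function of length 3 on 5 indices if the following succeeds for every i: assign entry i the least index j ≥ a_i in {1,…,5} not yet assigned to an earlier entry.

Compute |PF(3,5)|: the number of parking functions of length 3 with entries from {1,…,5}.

108

|PF(3,5)| = (5−3+1)·(5+1)^(3−1) = 3 · 36 = 108
One tuple (3,3,4) → sorted (3,3,4): b_i ≤ 2+i ∀i, a PF.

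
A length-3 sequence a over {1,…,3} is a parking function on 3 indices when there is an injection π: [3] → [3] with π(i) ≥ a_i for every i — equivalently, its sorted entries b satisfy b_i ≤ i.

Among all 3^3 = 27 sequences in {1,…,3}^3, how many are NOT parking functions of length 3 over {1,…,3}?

11

|PF| = (3+1−3)·(3+1)^{3−1} = 1 · 16 = 16 (Pollak)
One tuple (3,3,3) → sorted (3,3,3): b_1=3>1, not a PF.
So 27 − 16 = 11 fail.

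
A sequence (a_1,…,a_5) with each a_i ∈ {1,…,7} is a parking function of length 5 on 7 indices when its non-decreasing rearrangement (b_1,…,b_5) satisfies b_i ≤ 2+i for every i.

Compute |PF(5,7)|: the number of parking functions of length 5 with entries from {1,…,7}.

12288

#PF = 3·8^4 = 3·4096 = 12288 (Pollak)
Check (7,1,6,1,4) → sorted (1,1,4,6,7): b_i ≤ 2+i ∀i, a PF.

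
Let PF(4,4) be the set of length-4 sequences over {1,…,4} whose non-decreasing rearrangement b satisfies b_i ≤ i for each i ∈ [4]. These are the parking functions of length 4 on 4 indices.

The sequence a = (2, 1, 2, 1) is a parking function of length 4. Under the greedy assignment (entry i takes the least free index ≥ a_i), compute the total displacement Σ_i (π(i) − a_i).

4

Σπ = 10 ({1..4} each once); Σa = 2+1+2+1 = 6; disp = 10−6 = 4.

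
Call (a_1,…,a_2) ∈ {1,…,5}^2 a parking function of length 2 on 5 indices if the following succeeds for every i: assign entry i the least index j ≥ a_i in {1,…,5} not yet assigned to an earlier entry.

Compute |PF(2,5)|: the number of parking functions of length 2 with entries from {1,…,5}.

|PF| = (5+1−2)·(5+1)^{2−1} = 4 · 6 = 24 [KW]
One tuple (5,4) → sorted (4,5): b_i ≤ 3+i ∀i, a PF.

24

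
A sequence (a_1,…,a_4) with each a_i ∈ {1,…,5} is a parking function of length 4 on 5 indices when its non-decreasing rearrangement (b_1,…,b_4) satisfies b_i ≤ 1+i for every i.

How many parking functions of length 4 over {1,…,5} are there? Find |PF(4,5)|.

432

#PF = 2·6^3 = 2·216 = 432 (Pollak)
Example (3,2,3,3) → sorted (2,3,3,3): b_i ≤ 1+i ∀i, a PF.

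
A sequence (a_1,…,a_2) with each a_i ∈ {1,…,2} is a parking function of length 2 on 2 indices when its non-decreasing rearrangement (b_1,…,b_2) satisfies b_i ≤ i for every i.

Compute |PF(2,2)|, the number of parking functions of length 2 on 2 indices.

#PF = (3−2)·3^(2−1) = 1·3 = 3
One tuple (1,2) → sorted (1,2): b_i ≤ i ∀i, a PF.

3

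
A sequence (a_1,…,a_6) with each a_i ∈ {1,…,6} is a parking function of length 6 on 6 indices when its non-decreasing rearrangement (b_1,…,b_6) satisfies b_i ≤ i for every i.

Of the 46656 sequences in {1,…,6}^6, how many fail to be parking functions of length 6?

29849

#PF = 1·7^5 = 1 · 16807 = 16807
E.g. (2,5,3,3,6,3) → sorted (2,3,3,3,5,6): b_1=2>1, not a PF.
So 46656 − 16807 = 29849 fail.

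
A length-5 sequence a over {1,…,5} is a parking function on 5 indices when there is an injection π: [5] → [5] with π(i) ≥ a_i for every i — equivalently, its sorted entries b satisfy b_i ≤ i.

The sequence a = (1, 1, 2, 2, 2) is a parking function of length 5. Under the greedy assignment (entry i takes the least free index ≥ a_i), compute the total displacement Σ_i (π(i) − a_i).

7

Σπ = 5·6/2 = 15 (π permutes [5]); Σa = 1+1+2+2+2 = 8; disp = 15−8 = 7.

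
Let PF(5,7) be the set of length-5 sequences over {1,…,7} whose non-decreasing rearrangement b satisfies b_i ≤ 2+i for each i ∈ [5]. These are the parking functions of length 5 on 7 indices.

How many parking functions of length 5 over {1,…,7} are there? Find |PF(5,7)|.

|PF(5,7)| = (8−5)·8^(5−1) = 3 · 4096 = 12288 (Konheim–Weiss)
Example (6,3,7,5,4) → sorted (3,4,5,6,7): b_i ≤ 2+i ∀i, a PF.

12288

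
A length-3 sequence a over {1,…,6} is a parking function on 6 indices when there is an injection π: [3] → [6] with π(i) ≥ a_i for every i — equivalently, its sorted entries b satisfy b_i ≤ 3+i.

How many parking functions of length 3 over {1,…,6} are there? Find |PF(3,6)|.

196

#PF = (6+1−3)·(6+1)^{3−1} = 4×49 = 196 [KW]
Example (2,2,1) → sorted (1,2,2): b_i ≤ 3+i ∀i, a PF.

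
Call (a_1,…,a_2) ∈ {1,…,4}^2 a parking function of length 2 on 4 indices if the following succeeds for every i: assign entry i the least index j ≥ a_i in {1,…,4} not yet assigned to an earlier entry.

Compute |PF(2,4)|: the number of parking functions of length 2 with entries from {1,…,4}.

15

|PF| = (4−2+1)·(4+1)^(2−1) = 3·5 = 15 (Pollak)
Check (1,4) → sorted (1,4): b_i ≤ 2+i ∀i, a PF.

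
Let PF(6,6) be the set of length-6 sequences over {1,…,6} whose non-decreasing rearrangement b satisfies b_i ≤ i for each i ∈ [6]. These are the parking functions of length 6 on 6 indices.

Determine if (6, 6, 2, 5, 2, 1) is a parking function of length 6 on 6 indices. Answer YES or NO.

Rearranged: b = (1, 2, 2, 5, 6, 6).
  b_1=1 ≤ 1
  b_2=2 ≤ 2
  b_3=2 ≤ 3
  b_4=5 > 4
  fails at i=4 ⇒ NO

NO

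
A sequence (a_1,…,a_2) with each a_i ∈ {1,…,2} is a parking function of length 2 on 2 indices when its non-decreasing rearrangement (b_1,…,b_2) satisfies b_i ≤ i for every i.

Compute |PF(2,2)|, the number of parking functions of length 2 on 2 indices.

3

|PF| = (3−2)·3^(2−1) = 1·3 = 3 (Konheim–Weiss)
Example (2,1) → sorted (1,2): b_i ≤ i ∀i, a PF.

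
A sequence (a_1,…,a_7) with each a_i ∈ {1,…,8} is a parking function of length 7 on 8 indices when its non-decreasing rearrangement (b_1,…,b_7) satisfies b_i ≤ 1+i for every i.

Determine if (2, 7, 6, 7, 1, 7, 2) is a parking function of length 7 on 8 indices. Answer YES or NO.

Sorted: b = (1, 2, 2, 6, 7, 7, 7).
  b_1=1 ≤ 2
  b_2=2 ≤ 3
  b_3=2 ≤ 4
  b_4=6 > 5
  fails at i=4 ⇒ NO

NO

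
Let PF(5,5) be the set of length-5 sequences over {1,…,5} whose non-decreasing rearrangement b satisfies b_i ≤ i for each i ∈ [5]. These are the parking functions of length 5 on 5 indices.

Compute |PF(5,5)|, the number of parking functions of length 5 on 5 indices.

|PF(5,5)| = (6−5)·6^(5−1) = 1 · 1296 = 1296 (Pollak)
Check (2,5,2,1,1) → sorted (1,1,2,2,5): b_i ≤ i ∀i, a PF.

1296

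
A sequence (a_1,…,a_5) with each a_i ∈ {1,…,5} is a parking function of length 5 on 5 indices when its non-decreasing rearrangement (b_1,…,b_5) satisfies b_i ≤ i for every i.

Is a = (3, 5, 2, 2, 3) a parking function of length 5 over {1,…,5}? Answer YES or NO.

Order a: b = (2, 2, 3, 3, 5).
  b_1=2 > 1
  fails at i=1 ⇒ NO

NO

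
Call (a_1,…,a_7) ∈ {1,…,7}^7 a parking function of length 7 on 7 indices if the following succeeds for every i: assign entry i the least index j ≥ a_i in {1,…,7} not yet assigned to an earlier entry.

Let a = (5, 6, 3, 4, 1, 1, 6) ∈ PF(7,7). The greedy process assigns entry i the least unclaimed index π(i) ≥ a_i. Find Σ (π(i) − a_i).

2

Σπ = 7·8/2 = 28 (π permutes [7]); Σa = 5+6+3+4+1+1+6 = 26; disp = 28−26 = 2.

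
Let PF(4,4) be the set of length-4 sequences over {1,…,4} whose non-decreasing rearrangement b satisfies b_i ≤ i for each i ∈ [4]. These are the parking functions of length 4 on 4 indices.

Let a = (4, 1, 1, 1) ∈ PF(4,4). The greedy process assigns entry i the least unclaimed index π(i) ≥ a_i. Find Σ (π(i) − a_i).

Σπ = 4·5/2 = 10 (π permutes [4]); Σa = 4+1+1+1 = 7; disp = 10−7 = 3.

3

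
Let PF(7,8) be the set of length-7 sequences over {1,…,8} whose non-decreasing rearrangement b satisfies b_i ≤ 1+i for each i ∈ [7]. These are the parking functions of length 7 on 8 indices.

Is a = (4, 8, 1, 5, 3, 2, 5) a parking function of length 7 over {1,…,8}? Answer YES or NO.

Rearranged: b = (1, 2, 3, 4, 5, 5, 8).
  b_1=1 ≤ 2
  b_2=2 ≤ 3
  b_3=3 ≤ 4
  b_4=4 ≤ 5
  b_5=5 ≤ 6
  b_6=5 ≤ 7
  b_7=8 ≤ 8
All bounds hold ⇒ YES

YES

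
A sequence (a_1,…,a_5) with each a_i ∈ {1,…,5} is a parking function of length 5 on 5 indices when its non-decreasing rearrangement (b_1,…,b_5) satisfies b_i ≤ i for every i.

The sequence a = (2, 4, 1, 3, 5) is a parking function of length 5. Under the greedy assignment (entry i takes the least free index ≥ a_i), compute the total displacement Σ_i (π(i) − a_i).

Σπ = 15 ({1..5} each once); Σa = 2+4+1+3+5 = 15; disp = 15−15 = 0.

0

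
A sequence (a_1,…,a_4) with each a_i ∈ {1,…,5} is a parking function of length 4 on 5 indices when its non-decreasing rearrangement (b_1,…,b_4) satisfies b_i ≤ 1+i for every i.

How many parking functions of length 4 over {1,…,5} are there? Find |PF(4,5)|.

#PF = 2·6^3 = 2×216 = 432
Example (4,1,1,4) → sorted (1,1,4,4): b_i ≤ 1+i ∀i, a PF.

432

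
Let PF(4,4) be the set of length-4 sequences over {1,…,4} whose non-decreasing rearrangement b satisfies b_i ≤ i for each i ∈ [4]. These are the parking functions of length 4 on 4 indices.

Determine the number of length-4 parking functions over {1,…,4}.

|PF(4,4)| = (5−4)·5^(4−1) = 1 · 125 = 125
One tuple (2,3,1,1) → sorted (1,1,2,3): b_i ≤ i ∀i, a PF.

125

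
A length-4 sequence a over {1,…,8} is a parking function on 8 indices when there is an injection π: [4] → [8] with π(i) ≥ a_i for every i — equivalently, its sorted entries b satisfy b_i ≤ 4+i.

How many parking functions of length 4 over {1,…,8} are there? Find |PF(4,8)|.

3645

|PF| = (8−4+1)·(8+1)^(4−1) = 5·729 = 3645 (Pollak)
E.g. (1,7,4,2) → sorted (1,2,4,7): b_i ≤ 4+i ∀i, a PF.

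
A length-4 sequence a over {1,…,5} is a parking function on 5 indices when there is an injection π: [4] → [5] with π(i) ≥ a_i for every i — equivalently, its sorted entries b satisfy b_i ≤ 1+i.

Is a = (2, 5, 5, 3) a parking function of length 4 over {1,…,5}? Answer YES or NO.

NO

Rearranged: b = (2, 3, 5, 5).
  b_1=2 ≤ 2
  b_2=3 ≤ 3
  b_3=5 > 4
  fails at i=3 ⇒ NO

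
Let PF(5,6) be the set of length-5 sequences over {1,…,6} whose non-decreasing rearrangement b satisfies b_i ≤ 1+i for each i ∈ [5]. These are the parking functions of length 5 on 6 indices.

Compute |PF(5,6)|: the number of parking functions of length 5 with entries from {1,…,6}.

4802

|PF(5,6)| = 2·7^4 = 2·2401 = 4802
E.g. (5,5,3,3,2) → sorted (2,3,3,5,5): b_i ≤ 1+i ∀i, a PF.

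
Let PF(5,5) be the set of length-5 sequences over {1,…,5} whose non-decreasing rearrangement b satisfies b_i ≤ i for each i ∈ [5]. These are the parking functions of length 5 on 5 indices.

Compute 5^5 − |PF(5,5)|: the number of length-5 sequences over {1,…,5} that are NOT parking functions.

1829

Count = (5−5+1)·(5+1)^(5−1) = 1×1296 = 1296 (Pollak)
One tuple (4,4,3,3,5) → sorted (3,3,4,4,5): b_1=3>1, not a PF.
So 3125 − 1296 = 1829 fail.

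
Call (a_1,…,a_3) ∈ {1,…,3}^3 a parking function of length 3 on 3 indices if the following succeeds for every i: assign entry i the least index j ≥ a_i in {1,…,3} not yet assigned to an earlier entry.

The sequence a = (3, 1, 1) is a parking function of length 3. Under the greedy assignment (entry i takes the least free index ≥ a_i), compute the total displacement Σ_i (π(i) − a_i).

Σπ(i) = 1+…+3 = 6; Σa = 3+1+1 = 5; disp = 6−5 = 1.

1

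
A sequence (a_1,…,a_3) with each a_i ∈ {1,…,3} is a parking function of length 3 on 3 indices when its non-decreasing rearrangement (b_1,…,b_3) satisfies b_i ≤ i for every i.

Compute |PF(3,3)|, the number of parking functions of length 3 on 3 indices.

16

|PF| = (4−3)·4^(3−1) = 1 · 16 = 16
One tuple (2,1,3) → sorted (1,2,3): b_i ≤ i ∀i, a PF.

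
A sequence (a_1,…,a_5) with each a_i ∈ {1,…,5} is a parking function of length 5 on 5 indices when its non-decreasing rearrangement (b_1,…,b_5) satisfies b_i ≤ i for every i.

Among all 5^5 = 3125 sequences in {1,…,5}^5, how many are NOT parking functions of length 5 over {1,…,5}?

1829

|PF| = (5−5+1)·(5+1)^(5−1) = 1×1296 = 1296 [KW]
One tuple (3,4,4,2,5) → sorted (2,3,4,4,5): b_1=2>1, not a PF.
Total 3125; non-PF = 3125−1296 = 1829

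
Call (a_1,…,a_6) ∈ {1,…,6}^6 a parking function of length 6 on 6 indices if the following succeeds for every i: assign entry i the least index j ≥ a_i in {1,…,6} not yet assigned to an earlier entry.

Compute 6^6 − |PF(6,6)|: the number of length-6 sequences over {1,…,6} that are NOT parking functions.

29849

#PF = (6−6+1)·(6+1)^(6−1) = 1·16807 = 16807
E.g. (2,4,4,6,2,6) → sorted (2,2,4,4,6,6): b_1=2>1, not a PF.
6^6 − 16807 = 46656 − 16807 = 29849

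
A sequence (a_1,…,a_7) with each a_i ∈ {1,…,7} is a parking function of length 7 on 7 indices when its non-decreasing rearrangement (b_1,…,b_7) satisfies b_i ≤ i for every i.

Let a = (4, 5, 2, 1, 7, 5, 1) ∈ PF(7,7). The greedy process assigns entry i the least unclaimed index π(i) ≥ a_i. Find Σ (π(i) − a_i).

3

Σπ = 7·8/2 = 28 (π permutes [7]); Σa = 4+5+2+1+7+5+1 = 25; disp = 28−25 = 3.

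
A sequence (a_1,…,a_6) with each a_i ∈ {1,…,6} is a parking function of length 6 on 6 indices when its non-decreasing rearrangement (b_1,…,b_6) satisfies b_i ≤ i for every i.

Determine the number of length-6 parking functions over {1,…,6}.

#PF = (6−6+1)·(6+1)^(6−1) = 1·16807 = 16807
Example (1,4,4,1,1,3) → sorted (1,1,1,3,4,4): b_i ≤ i ∀i, a PF.

16807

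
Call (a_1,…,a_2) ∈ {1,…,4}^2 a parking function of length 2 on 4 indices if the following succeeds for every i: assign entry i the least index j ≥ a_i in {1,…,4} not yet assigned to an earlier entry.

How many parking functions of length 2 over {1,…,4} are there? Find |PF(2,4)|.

15

#PF = (4+1−2)·(4+1)^{2−1} = 3×5 = 15
E.g. (4,1) → sorted (1,4): b_i ≤ 2+i ∀i, a PF.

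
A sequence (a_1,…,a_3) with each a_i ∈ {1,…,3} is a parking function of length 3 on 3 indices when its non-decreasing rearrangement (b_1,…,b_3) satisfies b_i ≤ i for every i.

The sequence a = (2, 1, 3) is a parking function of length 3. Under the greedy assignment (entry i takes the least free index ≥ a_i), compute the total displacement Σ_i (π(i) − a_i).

0

Σπ = 3·4/2 = 6 (π permutes [3]); Σa = 2+1+3 = 6; disp = 6−6 = 0.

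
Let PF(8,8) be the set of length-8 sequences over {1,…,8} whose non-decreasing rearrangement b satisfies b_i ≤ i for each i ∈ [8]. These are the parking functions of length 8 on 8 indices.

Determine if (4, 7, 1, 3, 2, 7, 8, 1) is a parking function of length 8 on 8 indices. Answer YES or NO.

NO

Order a: b = (1, 1, 2, 3, 4, 7, 7, 8).
  b_1=1 ≤ 1
  b_2=1 ≤ 2
  b_3=2 ≤ 3
  b_4=3 ≤ 4
  b_5=4 ≤ 5
  b_6=7 > 6
  fails at i=6 ⇒ NO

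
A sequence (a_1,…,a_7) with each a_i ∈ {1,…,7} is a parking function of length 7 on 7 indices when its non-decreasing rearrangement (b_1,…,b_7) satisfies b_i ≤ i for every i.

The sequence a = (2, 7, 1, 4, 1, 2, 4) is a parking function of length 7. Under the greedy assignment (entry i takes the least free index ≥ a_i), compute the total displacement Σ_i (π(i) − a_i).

7

Σπ = 7·8/2 = 28 (π permutes [7]); Σa = 2+7+1+4+1+2+4 = 21; disp = 28−21 = 7.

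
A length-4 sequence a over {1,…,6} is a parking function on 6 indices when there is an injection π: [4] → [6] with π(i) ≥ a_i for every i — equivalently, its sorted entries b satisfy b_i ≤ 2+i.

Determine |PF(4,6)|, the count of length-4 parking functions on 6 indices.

1029

|PF(4,6)| = (6+1−4)·(6+1)^{4−1} = 3·343 = 1029 (Pollak)
One tuple (6,3,4,4) → sorted (3,4,4,6): b_i ≤ 2+i ∀i, a PF.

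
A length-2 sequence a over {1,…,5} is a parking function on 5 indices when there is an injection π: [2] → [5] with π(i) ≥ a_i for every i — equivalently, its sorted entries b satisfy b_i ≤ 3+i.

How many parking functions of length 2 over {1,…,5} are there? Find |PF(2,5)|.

24

|PF(2,5)| = (5−2+1)·(5+1)^(2−1) = 4 · 6 = 24 [KW]
Example (2,3) → sorted (2,3): b_i ≤ 3+i ∀i, a PF.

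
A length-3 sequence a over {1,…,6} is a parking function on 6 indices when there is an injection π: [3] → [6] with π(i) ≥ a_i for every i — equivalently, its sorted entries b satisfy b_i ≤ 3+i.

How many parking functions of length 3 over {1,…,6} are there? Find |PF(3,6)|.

196

Count = (6+1−3)·(6+1)^{3−1} = 4×49 = 196 (Pollak)
Example (5,6,3) → sorted (3,5,6): b_i ≤ 3+i ∀i, a PF.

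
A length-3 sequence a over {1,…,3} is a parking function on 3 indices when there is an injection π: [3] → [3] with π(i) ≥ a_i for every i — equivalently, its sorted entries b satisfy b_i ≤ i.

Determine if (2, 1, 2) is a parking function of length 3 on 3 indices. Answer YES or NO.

Sorted: b = (1, 2, 2).
  b_1=1 ≤ 1
  b_2=2 ≤ 2
  b_3=2 ≤ 3
All bounds hold ⇒ YES

YES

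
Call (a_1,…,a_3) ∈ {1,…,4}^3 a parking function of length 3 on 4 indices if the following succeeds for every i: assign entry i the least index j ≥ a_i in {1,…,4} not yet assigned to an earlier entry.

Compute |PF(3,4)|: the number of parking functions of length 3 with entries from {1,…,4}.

#PF = 2·5^2 = 2×25 = 50 (Pollak)
E.g. (2,2,1) → sorted (1,2,2): b_i ≤ 1+i ∀i, a PF.

50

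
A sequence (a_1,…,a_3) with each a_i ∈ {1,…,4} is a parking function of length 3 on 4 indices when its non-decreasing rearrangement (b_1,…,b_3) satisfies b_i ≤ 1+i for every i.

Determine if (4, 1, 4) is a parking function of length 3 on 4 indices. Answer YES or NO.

Sorted: b = (1, 4, 4).
  b_1=1 ≤ 2
  b_2=4 > 3
  fails at i=2 ⇒ NO

NO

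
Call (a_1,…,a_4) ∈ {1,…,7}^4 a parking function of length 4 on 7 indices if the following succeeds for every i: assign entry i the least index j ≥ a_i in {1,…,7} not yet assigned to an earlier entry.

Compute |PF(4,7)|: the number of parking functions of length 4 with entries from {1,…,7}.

#PF = 4·8^3 = 4·512 = 2048
One tuple (3,3,1,3) → sorted (1,3,3,3): b_i ≤ 3+i ∀i, a PF.

2048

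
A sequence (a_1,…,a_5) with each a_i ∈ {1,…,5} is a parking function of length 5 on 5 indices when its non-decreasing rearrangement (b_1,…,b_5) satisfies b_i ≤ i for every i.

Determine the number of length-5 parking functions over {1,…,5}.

1296

Count = (6−5)·6^(5−1) = 1 · 1296 = 1296
E.g. (5,3,1,2,3) → sorted (1,2,3,3,5): b_i ≤ i ∀i, a PF.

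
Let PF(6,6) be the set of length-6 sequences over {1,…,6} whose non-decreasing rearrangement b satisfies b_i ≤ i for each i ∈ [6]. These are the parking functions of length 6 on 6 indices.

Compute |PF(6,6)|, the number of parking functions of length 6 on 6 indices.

Count = (6+1−6)·(6+1)^{6−1} = 1 · 16807 = 16807 (Pollak)
E.g. (2,2,5,1,2,3) → sorted (1,2,2,2,3,5): b_i ≤ i ∀i, a PF.

16807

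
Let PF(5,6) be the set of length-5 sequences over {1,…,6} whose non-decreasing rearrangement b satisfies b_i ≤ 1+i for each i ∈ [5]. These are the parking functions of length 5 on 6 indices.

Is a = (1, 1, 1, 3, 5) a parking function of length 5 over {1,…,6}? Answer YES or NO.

YES

Sorted: b = (1, 1, 1, 3, 5).
  b_1=1 ≤ 2
  b_2=1 ≤ 3
  b_3=1 ≤ 4
  b_4=3 ≤ 5
  b_5=5 ≤ 6
All bounds hold ⇒ YES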